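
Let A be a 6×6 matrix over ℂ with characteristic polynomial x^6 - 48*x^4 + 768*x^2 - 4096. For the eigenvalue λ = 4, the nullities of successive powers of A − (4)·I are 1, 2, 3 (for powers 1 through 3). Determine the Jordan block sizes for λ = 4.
Block sizes for λ = 4: [3]

From the dimensions of kernels of powers, the number of Jordan blocks of size at least j is d_j − d_{j−1} where d_j = dim ker(N^j) (with d_0 = 0). Computing the differences gives [1, 1, 1].
The number of blocks of size exactly k is (#blocks of size ≥ k) − (#blocks of size ≥ k + 1), so the partition is: 1 block(s) of size 3.
In nonincreasing order the block sizes are [3].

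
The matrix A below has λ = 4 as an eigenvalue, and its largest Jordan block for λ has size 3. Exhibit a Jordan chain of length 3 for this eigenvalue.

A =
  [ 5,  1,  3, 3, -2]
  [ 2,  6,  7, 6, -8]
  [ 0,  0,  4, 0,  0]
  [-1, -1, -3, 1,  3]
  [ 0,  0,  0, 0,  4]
A Jordan chain for λ = 4 of length 3:
v_1 = (1, 2, 0, -1, 0)ᵀ
v_2 = (3, 7, 0, -3, 0)ᵀ
v_3 = (0, 0, 1, 0, 0)ᵀ

Let N = A − (4)·I. We want v_3 with N^3 v_3 = 0 but N^2 v_3 ≠ 0; then v_{j-1} := N · v_j for j = 3, …, 2.

Pick v_3 = (0, 0, 1, 0, 0)ᵀ.
Then v_2 = N · v_3 = (3, 7, 0, -3, 0)ᵀ.
Then v_1 = N · v_2 = (1, 2, 0, -1, 0)ᵀ.

Sanity check: (A − (4)·I) v_1 = (0, 0, 0, 0, 0)ᵀ = 0. ✓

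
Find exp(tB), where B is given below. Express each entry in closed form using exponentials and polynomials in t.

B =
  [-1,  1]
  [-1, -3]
e^{tB} =
  [t*exp(-2*t) + exp(-2*t), t*exp(-2*t)]
  [-t*exp(-2*t), -t*exp(-2*t) + exp(-2*t)]

Strategy: write B = P · J · P⁻¹ where J is a Jordan canonical form, so e^{tB} = P · e^{tJ} · P⁻¹, and e^{tJ} can be computed block-by-block.

B has Jordan form
J =
  [-2,  1]
  [ 0, -2]
(up to reordering of blocks).

Per-block formulas:
  For a 2×2 Jordan block J_2(-2): exp(t · J_2(-2)) = e^(-2t)·(I + t·N), where N is the 2×2 nilpotent shift.

After assembling e^{tJ} and conjugating by P, we get:

e^{tB} =
  [t*exp(-2*t) + exp(-2*t), t*exp(-2*t)]
  [-t*exp(-2*t), -t*exp(-2*t) + exp(-2*t)]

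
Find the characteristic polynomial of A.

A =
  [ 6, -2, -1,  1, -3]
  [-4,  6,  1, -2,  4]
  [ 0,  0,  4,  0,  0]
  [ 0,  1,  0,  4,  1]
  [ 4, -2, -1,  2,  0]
x^5 - 20*x^4 + 160*x^3 - 640*x^2 + 1280*x - 1024

Expanding det(x·I − A) (e.g. by cofactor expansion or by noting that A is similar to its Jordan form J, which has the same characteristic polynomial as A) gives
  χ_A(x) = x^5 - 20*x^4 + 160*x^3 - 640*x^2 + 1280*x - 1024
which factors as (x - 4)^5. The eigenvalues (with algebraic multiplicities) are λ = 4 with multiplicity 5.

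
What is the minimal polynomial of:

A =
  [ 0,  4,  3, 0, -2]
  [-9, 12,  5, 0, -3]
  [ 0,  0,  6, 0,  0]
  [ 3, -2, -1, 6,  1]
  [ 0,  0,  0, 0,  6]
x^3 - 18*x^2 + 108*x - 216

The characteristic polynomial is χ_A(x) = (x - 6)^5, so the eigenvalues are known. The minimal polynomial is
  m_A(x) = Π_λ (x − λ)^{k_λ}
where k_λ is the size of the *largest* Jordan block for λ (equivalently, the smallest k with (A − λI)^k v = 0 for every generalised eigenvector v of λ).

  λ = 6: largest Jordan block has size 3, contributing (x − 6)^3

So m_A(x) = (x - 6)^3 = x^3 - 18*x^2 + 108*x - 216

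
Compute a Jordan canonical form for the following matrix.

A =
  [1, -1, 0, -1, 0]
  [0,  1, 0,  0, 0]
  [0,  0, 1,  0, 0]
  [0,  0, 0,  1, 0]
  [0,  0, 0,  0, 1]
J_2(1) ⊕ J_1(1) ⊕ J_1(1) ⊕ J_1(1)

The characteristic polynomial is
  det(x·I − A) = x^5 - 5*x^4 + 10*x^3 - 10*x^2 + 5*x - 1 = (x - 1)^5

Eigenvalues and multiplicities (the geometric multiplicity of λ is n − rank(A − λI), which equals the number of Jordan blocks for λ):
  λ = 1: algebraic multiplicity = 5, geometric multiplicity = 4

Determining the block sizes for each eigenvalue:
  λ = 1: 4 blocks summing to 5 forces exactly one block of size 2 and the rest size 1 → block sizes [2, 1, 1, 1]

Assembling the blocks gives a Jordan form
J =
  [1, 1, 0, 0, 0]
  [0, 1, 0, 0, 0]
  [0, 0, 1, 0, 0]
  [0, 0, 0, 1, 0]
  [0, 0, 0, 0, 1]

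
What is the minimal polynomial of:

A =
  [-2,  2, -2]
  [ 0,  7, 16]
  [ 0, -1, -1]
x^3 - 4*x^2 - 3*x + 18

The characteristic polynomial is χ_A(x) = (x - 3)^2*(x + 2), so the eigenvalues are known. The minimal polynomial is
  m_A(x) = Π_λ (x − λ)^{k_λ}
where k_λ is the size of the *largest* Jordan block for λ (equivalently, the smallest k with (A − λI)^k v = 0 for every generalised eigenvector v of λ).

  λ = -2: largest Jordan block has size 1, contributing (x + 2)
  λ = 3: largest Jordan block has size 2, contributing (x − 3)^2

So m_A(x) = (x - 3)^2*(x + 2) = x^3 - 4*x^2 - 3*x + 18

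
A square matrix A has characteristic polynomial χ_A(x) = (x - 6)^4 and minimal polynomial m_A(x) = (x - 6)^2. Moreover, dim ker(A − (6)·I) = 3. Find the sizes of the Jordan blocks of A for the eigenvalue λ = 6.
Block sizes for λ = 6: [2, 1, 1]

Step 1 — from the characteristic polynomial, algebraic multiplicity of λ = 6 is 4. From dim ker(A − (6)·I) = 3, there are exactly 3 Jordan blocks for λ = 6.
Step 2 — from the minimal polynomial, the factor (x − 6)^2 tells us the largest block for λ = 6 has size 2.
Step 3 — with total size 4, 3 blocks, and largest block 2, the block sizes (in nonincreasing order) are [2, 1, 1].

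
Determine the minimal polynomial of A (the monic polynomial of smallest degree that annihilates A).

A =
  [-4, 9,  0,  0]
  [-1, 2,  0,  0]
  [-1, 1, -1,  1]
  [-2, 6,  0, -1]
x^2 + 2*x + 1

The characteristic polynomial is χ_A(x) = (x + 1)^4, so the eigenvalues are known. The minimal polynomial is
  m_A(x) = Π_λ (x − λ)^{k_λ}
where k_λ is the size of the *largest* Jordan block for λ (equivalently, the smallest k with (A − λI)^k v = 0 for every generalised eigenvector v of λ).

  λ = -1: largest Jordan block has size 2, contributing (x + 1)^2

So m_A(x) = (x + 1)^2 = x^2 + 2*x + 1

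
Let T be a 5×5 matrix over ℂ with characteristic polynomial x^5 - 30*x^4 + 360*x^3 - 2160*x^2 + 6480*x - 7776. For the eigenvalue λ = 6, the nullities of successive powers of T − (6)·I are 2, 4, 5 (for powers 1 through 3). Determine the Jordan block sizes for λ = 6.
Block sizes for λ = 6: [3, 2]

From the dimensions of kernels of powers, the number of Jordan blocks of size at least j is d_j − d_{j−1} where d_j = dim ker(N^j) (with d_0 = 0). Computing the differences gives [2, 2, 1].
The number of blocks of size exactly k is (#blocks of size ≥ k) − (#blocks of size ≥ k + 1), so the partition is: 1 block(s) of size 2, 1 block(s) of size 3.
In nonincreasing order the block sizes are [3, 2].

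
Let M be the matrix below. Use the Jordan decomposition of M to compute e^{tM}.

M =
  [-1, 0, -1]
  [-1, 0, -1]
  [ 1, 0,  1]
e^{tM} =
  [1 - t, 0, -t]
  [-t, 1, -t]
  [t, 0, t + 1]

Strategy: write M = P · J · P⁻¹ where J is a Jordan canonical form, so e^{tM} = P · e^{tJ} · P⁻¹, and e^{tJ} can be computed block-by-block.

M has Jordan form
J =
  [0, 1, 0]
  [0, 0, 0]
  [0, 0, 0]
(up to reordering of blocks).

Per-block formulas:
  For a 1×1 block at λ = 0: exp(t · [0]) = [e^(0t)].
  For a 2×2 Jordan block J_2(0): exp(t · J_2(0)) = e^(0t)·(I + t·N), where N is the 2×2 nilpotent shift.

After assembling e^{tJ} and conjugating by P, we get:

e^{tM} =
  [1 - t, 0, -t]
  [-t, 1, -t]
  [t, 0, t + 1]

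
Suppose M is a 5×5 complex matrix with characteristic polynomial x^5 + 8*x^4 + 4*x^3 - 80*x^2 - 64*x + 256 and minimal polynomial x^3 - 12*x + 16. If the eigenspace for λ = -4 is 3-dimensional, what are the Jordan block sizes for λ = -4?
Block sizes for λ = -4: [1, 1, 1]

Step 1 — from the characteristic polynomial, algebraic multiplicity of λ = -4 is 3. From dim ker(M − (-4)·I) = 3, there are exactly 3 Jordan blocks for λ = -4.
Step 2 — from the minimal polynomial, the factor (x + 4) tells us the largest block for λ = -4 has size 1.
Step 3 — with total size 3, 3 blocks, and largest block 1, the block sizes (in nonincreasing order) are [1, 1, 1].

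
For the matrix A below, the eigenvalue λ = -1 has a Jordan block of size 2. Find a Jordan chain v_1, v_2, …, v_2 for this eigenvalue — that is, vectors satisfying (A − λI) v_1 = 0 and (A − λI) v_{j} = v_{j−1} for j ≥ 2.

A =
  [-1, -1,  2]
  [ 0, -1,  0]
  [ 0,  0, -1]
A Jordan chain for λ = -1 of length 2:
v_1 = (-1, 0, 0)ᵀ
v_2 = (0, 1, 0)ᵀ

Let N = A − (-1)·I. We want v_2 with N^2 v_2 = 0 but N^1 v_2 ≠ 0; then v_{j-1} := N · v_j for j = 2, …, 2.

Pick v_2 = (0, 1, 0)ᵀ.
Then v_1 = N · v_2 = (-1, 0, 0)ᵀ.

Sanity check: (A − (-1)·I) v_1 = (0, 0, 0)ᵀ = 0. ✓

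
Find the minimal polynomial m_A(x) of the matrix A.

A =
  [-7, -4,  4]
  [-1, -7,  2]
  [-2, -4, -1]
x^2 + 10*x + 25

The characteristic polynomial is χ_A(x) = (x + 5)^3, so the eigenvalues are known. The minimal polynomial is
  m_A(x) = Π_λ (x − λ)^{k_λ}
where k_λ is the size of the *largest* Jordan block for λ (equivalently, the smallest k with (A − λI)^k v = 0 for every generalised eigenvector v of λ).

  λ = -5: largest Jordan block has size 2, contributing (x + 5)^2

So m_A(x) = (x + 5)^2 = x^2 + 10*x + 25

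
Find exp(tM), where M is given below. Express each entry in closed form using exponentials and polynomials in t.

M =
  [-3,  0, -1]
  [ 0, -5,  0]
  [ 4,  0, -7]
e^{tM} =
  [2*t*exp(-5*t) + exp(-5*t), 0, -t*exp(-5*t)]
  [0, exp(-5*t), 0]
  [4*t*exp(-5*t), 0, -2*t*exp(-5*t) + exp(-5*t)]

Strategy: write M = P · J · P⁻¹ where J is a Jordan canonical form, so e^{tM} = P · e^{tJ} · P⁻¹, and e^{tJ} can be computed block-by-block.

M has Jordan form
J =
  [-5,  1,  0]
  [ 0, -5,  0]
  [ 0,  0, -5]
(up to reordering of blocks).

Per-block formulas:
  For a 1×1 block at λ = -5: exp(t · [-5]) = [e^(-5t)].
  For a 2×2 Jordan block J_2(-5): exp(t · J_2(-5)) = e^(-5t)·(I + t·N), where N is the 2×2 nilpotent shift.

After assembling e^{tJ} and conjugating by P, we get:

e^{tM} =
  [2*t*exp(-5*t) + exp(-5*t), 0, -t*exp(-5*t)]
  [0, exp(-5*t), 0]
  [4*t*exp(-5*t), 0, -2*t*exp(-5*t) + exp(-5*t)]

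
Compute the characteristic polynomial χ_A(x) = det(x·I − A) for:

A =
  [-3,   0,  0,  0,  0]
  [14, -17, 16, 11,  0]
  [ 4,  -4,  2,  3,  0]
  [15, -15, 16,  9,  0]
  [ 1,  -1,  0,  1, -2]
x^5 + 11*x^4 + 48*x^3 + 104*x^2 + 112*x + 48

Expanding det(x·I − A) (e.g. by cofactor expansion or by noting that A is similar to its Jordan form J, which has the same characteristic polynomial as A) gives
  χ_A(x) = x^5 + 11*x^4 + 48*x^3 + 104*x^2 + 112*x + 48
which factors as (x + 2)^4*(x + 3). The eigenvalues (with algebraic multiplicities) are λ = -3 with multiplicity 1, λ = -2 with multiplicity 4.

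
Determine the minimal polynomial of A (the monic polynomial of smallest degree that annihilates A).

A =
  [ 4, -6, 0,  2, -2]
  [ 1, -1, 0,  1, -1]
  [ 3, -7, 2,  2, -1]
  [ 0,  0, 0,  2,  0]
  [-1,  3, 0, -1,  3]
x^2 - 4*x + 4

The characteristic polynomial is χ_A(x) = (x - 2)^5, so the eigenvalues are known. The minimal polynomial is
  m_A(x) = Π_λ (x − λ)^{k_λ}
where k_λ is the size of the *largest* Jordan block for λ (equivalently, the smallest k with (A − λI)^k v = 0 for every generalised eigenvector v of λ).

  λ = 2: largest Jordan block has size 2, contributing (x − 2)^2

So m_A(x) = (x - 2)^2 = x^2 - 4*x + 4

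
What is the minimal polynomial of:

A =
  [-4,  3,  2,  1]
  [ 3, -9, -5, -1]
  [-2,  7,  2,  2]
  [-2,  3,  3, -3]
x^4 + 14*x^3 + 72*x^2 + 162*x + 135

The characteristic polynomial is χ_A(x) = (x + 3)^3*(x + 5), so the eigenvalues are known. The minimal polynomial is
  m_A(x) = Π_λ (x − λ)^{k_λ}
where k_λ is the size of the *largest* Jordan block for λ (equivalently, the smallest k with (A − λI)^k v = 0 for every generalised eigenvector v of λ).

  λ = -5: largest Jordan block has size 1, contributing (x + 5)
  λ = -3: largest Jordan block has size 3, contributing (x + 3)^3

So m_A(x) = (x + 3)^3*(x + 5) = x^4 + 14*x^3 + 72*x^2 + 162*x + 135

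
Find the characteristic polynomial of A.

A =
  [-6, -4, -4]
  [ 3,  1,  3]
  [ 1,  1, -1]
x^3 + 6*x^2 + 12*x + 8

Expanding det(x·I − A) (e.g. by cofactor expansion or by noting that A is similar to its Jordan form J, which has the same characteristic polynomial as A) gives
  χ_A(x) = x^3 + 6*x^2 + 12*x + 8
which factors as (x + 2)^3. The eigenvalues (with algebraic multiplicities) are λ = -2 with multiplicity 3.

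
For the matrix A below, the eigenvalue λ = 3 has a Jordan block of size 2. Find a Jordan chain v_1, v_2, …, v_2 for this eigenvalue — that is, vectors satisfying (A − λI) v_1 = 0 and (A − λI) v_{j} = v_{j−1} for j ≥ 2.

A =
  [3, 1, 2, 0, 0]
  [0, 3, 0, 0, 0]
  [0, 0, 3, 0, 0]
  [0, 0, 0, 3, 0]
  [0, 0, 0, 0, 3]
A Jordan chain for λ = 3 of length 2:
v_1 = (1, 0, 0, 0, 0)ᵀ
v_2 = (0, 1, 0, 0, 0)ᵀ

Let N = A − (3)·I. We want v_2 with N^2 v_2 = 0 but N^1 v_2 ≠ 0; then v_{j-1} := N · v_j for j = 2, …, 2.

Pick v_2 = (0, 1, 0, 0, 0)ᵀ.
Then v_1 = N · v_2 = (1, 0, 0, 0, 0)ᵀ.

Sanity check: (A − (3)·I) v_1 = (0, 0, 0, 0, 0)ᵀ = 0. ✓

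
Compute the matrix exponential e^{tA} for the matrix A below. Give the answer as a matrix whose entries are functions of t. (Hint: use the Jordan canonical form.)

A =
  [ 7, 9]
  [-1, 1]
e^{tA} =
  [3*t*exp(4*t) + exp(4*t), 9*t*exp(4*t)]
  [-t*exp(4*t), -3*t*exp(4*t) + exp(4*t)]

Strategy: write A = P · J · P⁻¹ where J is a Jordan canonical form, so e^{tA} = P · e^{tJ} · P⁻¹, and e^{tJ} can be computed block-by-block.

A has Jordan form
J =
  [4, 1]
  [0, 4]
(up to reordering of blocks).

Per-block formulas:
  For a 2×2 Jordan block J_2(4): exp(t · J_2(4)) = e^(4t)·(I + t·N), where N is the 2×2 nilpotent shift.

After assembling e^{tJ} and conjugating by P, we get:

e^{tA} =
  [3*t*exp(4*t) + exp(4*t), 9*t*exp(4*t)]
  [-t*exp(4*t), -3*t*exp(4*t) + exp(4*t)]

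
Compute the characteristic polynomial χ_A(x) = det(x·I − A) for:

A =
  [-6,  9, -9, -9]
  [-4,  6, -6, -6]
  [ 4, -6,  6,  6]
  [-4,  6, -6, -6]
x^4

Expanding det(x·I − A) (e.g. by cofactor expansion or by noting that A is similar to its Jordan form J, which has the same characteristic polynomial as A) gives
  χ_A(x) = x^4
which factors as x^4. The eigenvalues (with algebraic multiplicities) are λ = 0 with multiplicity 4.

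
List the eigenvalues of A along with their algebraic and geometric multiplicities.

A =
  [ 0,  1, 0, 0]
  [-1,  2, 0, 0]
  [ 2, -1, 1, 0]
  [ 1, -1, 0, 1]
λ = 1: alg = 4, geom = 2

Step 1 — factor the characteristic polynomial to read off the algebraic multiplicities:
  χ_A(x) = (x - 1)^4

Step 2 — compute geometric multiplicities via the rank-nullity identity g(λ) = n − rank(A − λI):
  rank(A − (1)·I) = 2, so dim ker(A − (1)·I) = n − 2 = 2

Summary:
  λ = 1: algebraic multiplicity = 4, geometric multiplicity = 2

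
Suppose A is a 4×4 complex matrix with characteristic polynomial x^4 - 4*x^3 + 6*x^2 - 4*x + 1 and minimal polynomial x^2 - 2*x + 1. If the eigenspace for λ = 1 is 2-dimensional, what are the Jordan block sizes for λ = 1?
Block sizes for λ = 1: [2, 2]

Step 1 — from the characteristic polynomial, algebraic multiplicity of λ = 1 is 4. From dim ker(A − (1)·I) = 2, there are exactly 2 Jordan blocks for λ = 1.
Step 2 — from the minimal polynomial, the factor (x − 1)^2 tells us the largest block for λ = 1 has size 2.
Step 3 — with total size 4, 2 blocks, and largest block 2, the block sizes (in nonincreasing order) are [2, 2].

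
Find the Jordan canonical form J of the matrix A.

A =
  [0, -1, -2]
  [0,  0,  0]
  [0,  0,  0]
J_2(0) ⊕ J_1(0)

The characteristic polynomial is
  det(x·I − A) = x^3

Eigenvalues and multiplicities (the geometric multiplicity of λ is n − rank(A − λI), which equals the number of Jordan blocks for λ):
  λ = 0: algebraic multiplicity = 3, geometric multiplicity = 2

Determining the block sizes for each eigenvalue:
  λ = 0: 2 blocks summing to 3 forces exactly one block of size 2 and the rest size 1 → block sizes [2, 1]

Assembling the blocks gives a Jordan form
J =
  [0, 1, 0]
  [0, 0, 0]
  [0, 0, 0]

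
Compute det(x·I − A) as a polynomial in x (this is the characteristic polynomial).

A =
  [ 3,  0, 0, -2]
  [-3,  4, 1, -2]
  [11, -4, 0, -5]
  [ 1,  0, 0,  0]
x^4 - 7*x^3 + 18*x^2 - 20*x + 8

Expanding det(x·I − A) (e.g. by cofactor expansion or by noting that A is similar to its Jordan form J, which has the same characteristic polynomial as A) gives
  χ_A(x) = x^4 - 7*x^3 + 18*x^2 - 20*x + 8
which factors as (x - 2)^3*(x - 1). The eigenvalues (with algebraic multiplicities) are λ = 1 with multiplicity 1, λ = 2 with multiplicity 3.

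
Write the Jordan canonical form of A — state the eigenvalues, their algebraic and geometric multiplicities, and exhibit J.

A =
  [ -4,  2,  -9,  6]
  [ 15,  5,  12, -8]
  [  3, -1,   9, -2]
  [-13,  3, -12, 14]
J_3(6) ⊕ J_1(6)

The characteristic polynomial is
  det(x·I − A) = x^4 - 24*x^3 + 216*x^2 - 864*x + 1296 = (x - 6)^4

Eigenvalues and multiplicities (the geometric multiplicity of λ is n − rank(A − λI), which equals the number of Jordan blocks for λ):
  λ = 6: algebraic multiplicity = 4, geometric multiplicity = 2

Determining the block sizes for each eigenvalue:
  λ = 6: with am = 4 and gm = 2, the partition is not yet determined (e.g. several partitions of 4 into 2 parts exist). Let N = A − (6)·I. Computing rank(N^1) = 2, rank(N^2) = 1, rank(N^3) = 0; the number of blocks of size ≥ j is rank(N^{j−1}) − rank(N^j), giving [2, 1, 1]. So we have 1 block(s) of size 3, 1 block(s) of size 1 → block sizes [3, 1]

Assembling the blocks gives a Jordan form
J =
  [6, 1, 0, 0]
  [0, 6, 1, 0]
  [0, 0, 6, 0]
  [0, 0, 0, 6]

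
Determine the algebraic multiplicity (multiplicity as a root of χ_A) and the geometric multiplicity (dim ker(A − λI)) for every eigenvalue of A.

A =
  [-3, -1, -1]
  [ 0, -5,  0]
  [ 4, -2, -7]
λ = -5: alg = 3, geom = 2

Step 1 — factor the characteristic polynomial to read off the algebraic multiplicities:
  χ_A(x) = (x + 5)^3

Step 2 — compute geometric multiplicities via the rank-nullity identity g(λ) = n − rank(A − λI):
  rank(A − (-5)·I) = 1, so dim ker(A − (-5)·I) = n − 1 = 2

Summary:
  λ = -5: algebraic multiplicity = 3, geometric multiplicity = 2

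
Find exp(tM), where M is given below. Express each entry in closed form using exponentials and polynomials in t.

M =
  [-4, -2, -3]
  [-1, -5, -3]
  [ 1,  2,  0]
e^{tM} =
  [-t*exp(-3*t) + exp(-3*t), -2*t*exp(-3*t), -3*t*exp(-3*t)]
  [-t*exp(-3*t), -2*t*exp(-3*t) + exp(-3*t), -3*t*exp(-3*t)]
  [t*exp(-3*t), 2*t*exp(-3*t), 3*t*exp(-3*t) + exp(-3*t)]

Strategy: write M = P · J · P⁻¹ where J is a Jordan canonical form, so e^{tM} = P · e^{tJ} · P⁻¹, and e^{tJ} can be computed block-by-block.

M has Jordan form
J =
  [-3,  1,  0]
  [ 0, -3,  0]
  [ 0,  0, -3]
(up to reordering of blocks).

Per-block formulas:
  For a 1×1 block at λ = -3: exp(t · [-3]) = [e^(-3t)].
  For a 2×2 Jordan block J_2(-3): exp(t · J_2(-3)) = e^(-3t)·(I + t·N), where N is the 2×2 nilpotent shift.

After assembling e^{tJ} and conjugating by P, we get:

e^{tM} =
  [-t*exp(-3*t) + exp(-3*t), -2*t*exp(-3*t), -3*t*exp(-3*t)]
  [-t*exp(-3*t), -2*t*exp(-3*t) + exp(-3*t), -3*t*exp(-3*t)]
  [t*exp(-3*t), 2*t*exp(-3*t), 3*t*exp(-3*t) + exp(-3*t)]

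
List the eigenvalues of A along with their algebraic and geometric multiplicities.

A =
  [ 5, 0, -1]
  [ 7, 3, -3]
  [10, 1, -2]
λ = 2: alg = 3, geom = 1

Step 1 — factor the characteristic polynomial to read off the algebraic multiplicities:
  χ_A(x) = (x - 2)^3

Step 2 — compute geometric multiplicities via the rank-nullity identity g(λ) = n − rank(A − λI):
  rank(A − (2)·I) = 2, so dim ker(A − (2)·I) = n − 2 = 1

Summary:
  λ = 2: algebraic multiplicity = 3, geometric multiplicity = 1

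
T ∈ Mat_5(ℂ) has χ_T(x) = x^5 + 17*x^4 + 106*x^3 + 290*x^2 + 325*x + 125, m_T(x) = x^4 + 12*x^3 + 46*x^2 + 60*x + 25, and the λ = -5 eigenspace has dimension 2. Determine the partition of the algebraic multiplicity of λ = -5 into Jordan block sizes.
Block sizes for λ = -5: [2, 1]

Step 1 — from the characteristic polynomial, algebraic multiplicity of λ = -5 is 3. From dim ker(T − (-5)·I) = 2, there are exactly 2 Jordan blocks for λ = -5.
Step 2 — from the minimal polynomial, the factor (x + 5)^2 tells us the largest block for λ = -5 has size 2.
Step 3 — with total size 3, 2 blocks, and largest block 2, the block sizes (in nonincreasing order) are [2, 1].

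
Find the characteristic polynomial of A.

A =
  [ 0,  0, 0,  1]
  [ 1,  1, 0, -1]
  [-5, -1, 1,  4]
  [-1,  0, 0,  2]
x^4 - 4*x^3 + 6*x^2 - 4*x + 1

Expanding det(x·I − A) (e.g. by cofactor expansion or by noting that A is similar to its Jordan form J, which has the same characteristic polynomial as A) gives
  χ_A(x) = x^4 - 4*x^3 + 6*x^2 - 4*x + 1
which factors as (x - 1)^4. The eigenvalues (with algebraic multiplicities) are λ = 1 with multiplicity 4.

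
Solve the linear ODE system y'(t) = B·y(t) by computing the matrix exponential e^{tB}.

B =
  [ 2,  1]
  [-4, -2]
e^{tB} =
  [2*t + 1, t]
  [-4*t, 1 - 2*t]

Strategy: write B = P · J · P⁻¹ where J is a Jordan canonical form, so e^{tB} = P · e^{tJ} · P⁻¹, and e^{tJ} can be computed block-by-block.

B has Jordan form
J =
  [0, 1]
  [0, 0]
(up to reordering of blocks).

Per-block formulas:
  For a 2×2 Jordan block J_2(0): exp(t · J_2(0)) = e^(0t)·(I + t·N), where N is the 2×2 nilpotent shift.

After assembling e^{tJ} and conjugating by P, we get:

e^{tB} =
  [2*t + 1, t]
  [-4*t, 1 - 2*t]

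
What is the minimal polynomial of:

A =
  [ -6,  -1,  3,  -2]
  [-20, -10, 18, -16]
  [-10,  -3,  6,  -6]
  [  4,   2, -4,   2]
x^3 + 6*x^2 + 12*x + 8

The characteristic polynomial is χ_A(x) = (x + 2)^4, so the eigenvalues are known. The minimal polynomial is
  m_A(x) = Π_λ (x − λ)^{k_λ}
where k_λ is the size of the *largest* Jordan block for λ (equivalently, the smallest k with (A − λI)^k v = 0 for every generalised eigenvector v of λ).

  λ = -2: largest Jordan block has size 3, contributing (x + 2)^3

So m_A(x) = (x + 2)^3 = x^3 + 6*x^2 + 12*x + 8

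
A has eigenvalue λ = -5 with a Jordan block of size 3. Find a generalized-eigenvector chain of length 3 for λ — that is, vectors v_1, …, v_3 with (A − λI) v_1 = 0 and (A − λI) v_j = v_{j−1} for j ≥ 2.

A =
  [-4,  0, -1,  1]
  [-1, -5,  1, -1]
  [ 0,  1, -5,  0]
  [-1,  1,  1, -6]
A Jordan chain for λ = -5 of length 3:
v_1 = (0, 0, -1, -1)ᵀ
v_2 = (1, -1, 0, -1)ᵀ
v_3 = (1, 0, 0, 0)ᵀ

Let N = A − (-5)·I. We want v_3 with N^3 v_3 = 0 but N^2 v_3 ≠ 0; then v_{j-1} := N · v_j for j = 3, …, 2.

Pick v_3 = (1, 0, 0, 0)ᵀ.
Then v_2 = N · v_3 = (1, -1, 0, -1)ᵀ.
Then v_1 = N · v_2 = (0, 0, -1, -1)ᵀ.

Sanity check: (A − (-5)·I) v_1 = (0, 0, 0, 0)ᵀ = 0. ✓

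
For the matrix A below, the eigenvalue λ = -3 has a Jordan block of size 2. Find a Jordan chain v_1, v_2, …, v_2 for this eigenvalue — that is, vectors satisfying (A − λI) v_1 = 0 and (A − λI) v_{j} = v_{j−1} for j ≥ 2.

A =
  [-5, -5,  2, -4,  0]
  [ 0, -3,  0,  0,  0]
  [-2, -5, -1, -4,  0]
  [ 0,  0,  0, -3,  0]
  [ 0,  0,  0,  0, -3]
A Jordan chain for λ = -3 of length 2:
v_1 = (-2, 0, -2, 0, 0)ᵀ
v_2 = (1, 0, 0, 0, 0)ᵀ

Let N = A − (-3)·I. We want v_2 with N^2 v_2 = 0 but N^1 v_2 ≠ 0; then v_{j-1} := N · v_j for j = 2, …, 2.

Pick v_2 = (1, 0, 0, 0, 0)ᵀ.
Then v_1 = N · v_2 = (-2, 0, -2, 0, 0)ᵀ.

Sanity check: (A − (-3)·I) v_1 = (0, 0, 0, 0, 0)ᵀ = 0. ✓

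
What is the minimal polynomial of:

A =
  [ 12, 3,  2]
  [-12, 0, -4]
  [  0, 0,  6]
x^2 - 12*x + 36

The characteristic polynomial is χ_A(x) = (x - 6)^3, so the eigenvalues are known. The minimal polynomial is
  m_A(x) = Π_λ (x − λ)^{k_λ}
where k_λ is the size of the *largest* Jordan block for λ (equivalently, the smallest k with (A − λI)^k v = 0 for every generalised eigenvector v of λ).

  λ = 6: largest Jordan block has size 2, contributing (x − 6)^2

So m_A(x) = (x - 6)^2 = x^2 - 12*x + 36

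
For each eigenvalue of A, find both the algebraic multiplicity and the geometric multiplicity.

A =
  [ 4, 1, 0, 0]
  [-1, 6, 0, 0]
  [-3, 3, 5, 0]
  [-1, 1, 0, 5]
λ = 5: alg = 4, geom = 3

Step 1 — factor the characteristic polynomial to read off the algebraic multiplicities:
  χ_A(x) = (x - 5)^4

Step 2 — compute geometric multiplicities via the rank-nullity identity g(λ) = n − rank(A − λI):
  rank(A − (5)·I) = 1, so dim ker(A − (5)·I) = n − 1 = 3

Summary:
  λ = 5: algebraic multiplicity = 4, geometric multiplicity = 3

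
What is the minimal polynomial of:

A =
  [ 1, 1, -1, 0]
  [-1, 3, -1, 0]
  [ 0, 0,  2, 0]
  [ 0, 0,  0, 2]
x^2 - 4*x + 4

The characteristic polynomial is χ_A(x) = (x - 2)^4, so the eigenvalues are known. The minimal polynomial is
  m_A(x) = Π_λ (x − λ)^{k_λ}
where k_λ is the size of the *largest* Jordan block for λ (equivalently, the smallest k with (A − λI)^k v = 0 for every generalised eigenvector v of λ).

  λ = 2: largest Jordan block has size 2, contributing (x − 2)^2

So m_A(x) = (x - 2)^2 = x^2 - 4*x + 4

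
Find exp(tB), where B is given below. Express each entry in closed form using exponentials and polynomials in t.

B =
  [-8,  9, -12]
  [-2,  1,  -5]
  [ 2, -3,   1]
e^{tB} =
  [-3*t^2*exp(-2*t) - 6*t*exp(-2*t) + exp(-2*t), 9*t^2*exp(-2*t)/2 + 9*t*exp(-2*t), -9*t^2*exp(-2*t)/2 - 12*t*exp(-2*t)]
  [-2*t^2*exp(-2*t) - 2*t*exp(-2*t), 3*t^2*exp(-2*t) + 3*t*exp(-2*t) + exp(-2*t), -3*t^2*exp(-2*t) - 5*t*exp(-2*t)]
  [2*t*exp(-2*t), -3*t*exp(-2*t), 3*t*exp(-2*t) + exp(-2*t)]

Strategy: write B = P · J · P⁻¹ where J is a Jordan canonical form, so e^{tB} = P · e^{tJ} · P⁻¹, and e^{tJ} can be computed block-by-block.

B has Jordan form
J =
  [-2,  1,  0]
  [ 0, -2,  1]
  [ 0,  0, -2]
(up to reordering of blocks).

Per-block formulas:
  For a 3×3 Jordan block J_3(-2): exp(t · J_3(-2)) = e^(-2t)·(I + t·N + (t^2/2)·N^2), where N is the 3×3 nilpotent shift.

After assembling e^{tJ} and conjugating by P, we get:

e^{tB} =
  [-3*t^2*exp(-2*t) - 6*t*exp(-2*t) + exp(-2*t), 9*t^2*exp(-2*t)/2 + 9*t*exp(-2*t), -9*t^2*exp(-2*t)/2 - 12*t*exp(-2*t)]
  [-2*t^2*exp(-2*t) - 2*t*exp(-2*t), 3*t^2*exp(-2*t) + 3*t*exp(-2*t) + exp(-2*t), -3*t^2*exp(-2*t) - 5*t*exp(-2*t)]
  [2*t*exp(-2*t), -3*t*exp(-2*t), 3*t*exp(-2*t) + exp(-2*t)]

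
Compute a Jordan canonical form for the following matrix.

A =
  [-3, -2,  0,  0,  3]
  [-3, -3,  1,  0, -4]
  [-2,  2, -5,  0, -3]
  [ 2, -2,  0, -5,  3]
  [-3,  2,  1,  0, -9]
J_3(-5) ⊕ J_1(-5) ⊕ J_1(-5)

The characteristic polynomial is
  det(x·I − A) = x^5 + 25*x^4 + 250*x^3 + 1250*x^2 + 3125*x + 3125 = (x + 5)^5

Eigenvalues and multiplicities (the geometric multiplicity of λ is n − rank(A − λI), which equals the number of Jordan blocks for λ):
  λ = -5: algebraic multiplicity = 5, geometric multiplicity = 3

Determining the block sizes for each eigenvalue:
  λ = -5: with am = 5 and gm = 3, the partition is not yet determined (e.g. several partitions of 5 into 3 parts exist). Let N = A − (-5)·I. Computing rank(N^1) = 2, rank(N^2) = 1, rank(N^3) = 0; the number of blocks of size ≥ j is rank(N^{j−1}) − rank(N^j), giving [3, 1, 1]. So we have 1 block(s) of size 3, 2 block(s) of size 1 → block sizes [3, 1, 1]

Assembling the blocks gives a Jordan form
J =
  [-5,  1,  0,  0,  0]
  [ 0, -5,  1,  0,  0]
  [ 0,  0, -5,  0,  0]
  [ 0,  0,  0, -5,  0]
  [ 0,  0,  0,  0, -5]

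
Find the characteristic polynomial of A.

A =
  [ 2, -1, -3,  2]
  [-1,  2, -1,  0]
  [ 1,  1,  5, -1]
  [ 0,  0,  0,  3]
x^4 - 12*x^3 + 54*x^2 - 108*x + 81

Expanding det(x·I − A) (e.g. by cofactor expansion or by noting that A is similar to its Jordan form J, which has the same characteristic polynomial as A) gives
  χ_A(x) = x^4 - 12*x^3 + 54*x^2 - 108*x + 81
which factors as (x - 3)^4. The eigenvalues (with algebraic multiplicities) are λ = 3 with multiplicity 4.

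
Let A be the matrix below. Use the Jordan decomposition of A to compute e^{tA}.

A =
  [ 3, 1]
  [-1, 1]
e^{tA} =
  [t*exp(2*t) + exp(2*t), t*exp(2*t)]
  [-t*exp(2*t), -t*exp(2*t) + exp(2*t)]

Strategy: write A = P · J · P⁻¹ where J is a Jordan canonical form, so e^{tA} = P · e^{tJ} · P⁻¹, and e^{tJ} can be computed block-by-block.

A has Jordan form
J =
  [2, 1]
  [0, 2]
(up to reordering of blocks).

Per-block formulas:
  For a 2×2 Jordan block J_2(2): exp(t · J_2(2)) = e^(2t)·(I + t·N), where N is the 2×2 nilpotent shift.

After assembling e^{tJ} and conjugating by P, we get:

e^{tA} =
  [t*exp(2*t) + exp(2*t), t*exp(2*t)]
  [-t*exp(2*t), -t*exp(2*t) + exp(2*t)]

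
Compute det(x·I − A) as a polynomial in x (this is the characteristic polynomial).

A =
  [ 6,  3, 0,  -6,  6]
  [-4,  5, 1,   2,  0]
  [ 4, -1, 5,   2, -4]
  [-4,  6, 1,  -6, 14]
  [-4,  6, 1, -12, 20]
x^5 - 30*x^4 + 360*x^3 - 2160*x^2 + 6480*x - 7776

Expanding det(x·I − A) (e.g. by cofactor expansion or by noting that A is similar to its Jordan form J, which has the same characteristic polynomial as A) gives
  χ_A(x) = x^5 - 30*x^4 + 360*x^3 - 2160*x^2 + 6480*x - 7776
which factors as (x - 6)^5. The eigenvalues (with algebraic multiplicities) are λ = 6 with multiplicity 5.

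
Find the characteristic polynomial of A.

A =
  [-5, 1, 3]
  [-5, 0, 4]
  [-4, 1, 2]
x^3 + 3*x^2 + 3*x + 1

Expanding det(x·I − A) (e.g. by cofactor expansion or by noting that A is similar to its Jordan form J, which has the same characteristic polynomial as A) gives
  χ_A(x) = x^3 + 3*x^2 + 3*x + 1
which factors as (x + 1)^3. The eigenvalues (with algebraic multiplicities) are λ = -1 with multiplicity 3.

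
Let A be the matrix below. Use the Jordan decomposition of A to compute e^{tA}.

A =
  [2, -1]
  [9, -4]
e^{tA} =
  [3*t*exp(-t) + exp(-t), -t*exp(-t)]
  [9*t*exp(-t), -3*t*exp(-t) + exp(-t)]

Strategy: write A = P · J · P⁻¹ where J is a Jordan canonical form, so e^{tA} = P · e^{tJ} · P⁻¹, and e^{tJ} can be computed block-by-block.

A has Jordan form
J =
  [-1,  1]
  [ 0, -1]
(up to reordering of blocks).

Per-block formulas:
  For a 2×2 Jordan block J_2(-1): exp(t · J_2(-1)) = e^(-1t)·(I + t·N), where N is the 2×2 nilpotent shift.

After assembling e^{tJ} and conjugating by P, we get:

e^{tA} =
  [3*t*exp(-t) + exp(-t), -t*exp(-t)]
  [9*t*exp(-t), -3*t*exp(-t) + exp(-t)]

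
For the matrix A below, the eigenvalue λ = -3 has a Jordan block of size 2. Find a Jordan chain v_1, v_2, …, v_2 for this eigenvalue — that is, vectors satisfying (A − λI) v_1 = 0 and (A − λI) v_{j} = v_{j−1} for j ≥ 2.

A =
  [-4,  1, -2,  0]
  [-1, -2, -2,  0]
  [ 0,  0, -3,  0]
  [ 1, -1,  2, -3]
A Jordan chain for λ = -3 of length 2:
v_1 = (-1, -1, 0, 1)ᵀ
v_2 = (1, 0, 0, 0)ᵀ

Let N = A − (-3)·I. We want v_2 with N^2 v_2 = 0 but N^1 v_2 ≠ 0; then v_{j-1} := N · v_j for j = 2, …, 2.

Pick v_2 = (1, 0, 0, 0)ᵀ.
Then v_1 = N · v_2 = (-1, -1, 0, 1)ᵀ.

Sanity check: (A − (-3)·I) v_1 = (0, 0, 0, 0)ᵀ = 0. ✓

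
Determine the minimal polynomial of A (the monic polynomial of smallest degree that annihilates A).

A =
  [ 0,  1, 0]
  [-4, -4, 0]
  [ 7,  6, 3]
x^3 + x^2 - 8*x - 12

The characteristic polynomial is χ_A(x) = (x - 3)*(x + 2)^2, so the eigenvalues are known. The minimal polynomial is
  m_A(x) = Π_λ (x − λ)^{k_λ}
where k_λ is the size of the *largest* Jordan block for λ (equivalently, the smallest k with (A − λI)^k v = 0 for every generalised eigenvector v of λ).

  λ = -2: largest Jordan block has size 2, contributing (x + 2)^2
  λ = 3: largest Jordan block has size 1, contributing (x − 3)

So m_A(x) = (x - 3)*(x + 2)^2 = x^3 + x^2 - 8*x - 12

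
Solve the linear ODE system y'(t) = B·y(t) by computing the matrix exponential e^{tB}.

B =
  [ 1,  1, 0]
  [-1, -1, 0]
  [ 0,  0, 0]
e^{tB} =
  [t + 1, t, 0]
  [-t, 1 - t, 0]
  [0, 0, 1]

Strategy: write B = P · J · P⁻¹ where J is a Jordan canonical form, so e^{tB} = P · e^{tJ} · P⁻¹, and e^{tJ} can be computed block-by-block.

B has Jordan form
J =
  [0, 1, 0]
  [0, 0, 0]
  [0, 0, 0]
(up to reordering of blocks).

Per-block formulas:
  For a 2×2 Jordan block J_2(0): exp(t · J_2(0)) = e^(0t)·(I + t·N), where N is the 2×2 nilpotent shift.
  For a 1×1 block at λ = 0: exp(t · [0]) = [e^(0t)].

After assembling e^{tJ} and conjugating by P, we get:

e^{tB} =
  [t + 1, t, 0]
  [-t, 1 - t, 0]
  [0, 0, 1]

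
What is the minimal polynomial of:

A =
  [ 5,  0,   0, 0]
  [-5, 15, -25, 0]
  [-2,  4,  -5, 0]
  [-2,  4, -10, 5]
x^2 - 10*x + 25

The characteristic polynomial is χ_A(x) = (x - 5)^4, so the eigenvalues are known. The minimal polynomial is
  m_A(x) = Π_λ (x − λ)^{k_λ}
where k_λ is the size of the *largest* Jordan block for λ (equivalently, the smallest k with (A − λI)^k v = 0 for every generalised eigenvector v of λ).

  λ = 5: largest Jordan block has size 2, contributing (x − 5)^2

So m_A(x) = (x - 5)^2 = x^2 - 10*x + 25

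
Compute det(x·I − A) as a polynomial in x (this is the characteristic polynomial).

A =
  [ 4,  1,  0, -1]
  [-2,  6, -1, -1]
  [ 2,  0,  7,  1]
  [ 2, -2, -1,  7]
x^4 - 24*x^3 + 216*x^2 - 864*x + 1296

Expanding det(x·I − A) (e.g. by cofactor expansion or by noting that A is similar to its Jordan form J, which has the same characteristic polynomial as A) gives
  χ_A(x) = x^4 - 24*x^3 + 216*x^2 - 864*x + 1296
which factors as (x - 6)^4. The eigenvalues (with algebraic multiplicities) are λ = 6 with multiplicity 4.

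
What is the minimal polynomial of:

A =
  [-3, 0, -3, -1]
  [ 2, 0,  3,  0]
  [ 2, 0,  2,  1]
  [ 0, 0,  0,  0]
x^4 + x^3

The characteristic polynomial is χ_A(x) = x^3*(x + 1), so the eigenvalues are known. The minimal polynomial is
  m_A(x) = Π_λ (x − λ)^{k_λ}
where k_λ is the size of the *largest* Jordan block for λ (equivalently, the smallest k with (A − λI)^k v = 0 for every generalised eigenvector v of λ).

  λ = -1: largest Jordan block has size 1, contributing (x + 1)
  λ = 0: largest Jordan block has size 3, contributing (x − 0)^3

So m_A(x) = x^3*(x + 1) = x^4 + x^3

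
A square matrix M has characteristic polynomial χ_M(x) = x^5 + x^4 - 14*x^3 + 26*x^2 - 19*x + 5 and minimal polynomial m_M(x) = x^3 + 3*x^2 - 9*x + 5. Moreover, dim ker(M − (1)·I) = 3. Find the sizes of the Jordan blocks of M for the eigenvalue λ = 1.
Block sizes for λ = 1: [2, 1, 1]

Step 1 — from the characteristic polynomial, algebraic multiplicity of λ = 1 is 4. From dim ker(M − (1)·I) = 3, there are exactly 3 Jordan blocks for λ = 1.
Step 2 — from the minimal polynomial, the factor (x − 1)^2 tells us the largest block for λ = 1 has size 2.
Step 3 — with total size 4, 3 blocks, and largest block 2, the block sizes (in nonincreasing order) are [2, 1, 1].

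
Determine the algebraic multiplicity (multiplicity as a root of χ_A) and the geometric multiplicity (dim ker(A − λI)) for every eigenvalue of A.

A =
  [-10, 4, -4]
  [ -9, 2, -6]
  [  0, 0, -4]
λ = -4: alg = 3, geom = 2

Step 1 — factor the characteristic polynomial to read off the algebraic multiplicities:
  χ_A(x) = (x + 4)^3

Step 2 — compute geometric multiplicities via the rank-nullity identity g(λ) = n − rank(A − λI):
  rank(A − (-4)·I) = 1, so dim ker(A − (-4)·I) = n − 1 = 2

Summary:
  λ = -4: algebraic multiplicity = 3, geometric multiplicity = 2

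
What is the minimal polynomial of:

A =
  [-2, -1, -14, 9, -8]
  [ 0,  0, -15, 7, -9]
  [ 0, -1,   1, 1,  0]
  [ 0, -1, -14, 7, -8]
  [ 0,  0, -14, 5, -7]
x^4 - x^3 - 3*x^2 + 5*x - 2

The characteristic polynomial is χ_A(x) = (x - 1)^3*(x + 2)^2, so the eigenvalues are known. The minimal polynomial is
  m_A(x) = Π_λ (x − λ)^{k_λ}
where k_λ is the size of the *largest* Jordan block for λ (equivalently, the smallest k with (A − λI)^k v = 0 for every generalised eigenvector v of λ).

  λ = -2: largest Jordan block has size 1, contributing (x + 2)
  λ = 1: largest Jordan block has size 3, contributing (x − 1)^3

So m_A(x) = (x - 1)^3*(x + 2) = x^4 - x^3 - 3*x^2 + 5*x - 2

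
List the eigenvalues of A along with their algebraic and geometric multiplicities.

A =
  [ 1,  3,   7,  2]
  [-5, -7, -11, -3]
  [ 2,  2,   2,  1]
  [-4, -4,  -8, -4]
λ = -2: alg = 4, geom = 2

Step 1 — factor the characteristic polynomial to read off the algebraic multiplicities:
  χ_A(x) = (x + 2)^4

Step 2 — compute geometric multiplicities via the rank-nullity identity g(λ) = n − rank(A − λI):
  rank(A − (-2)·I) = 2, so dim ker(A − (-2)·I) = n − 2 = 2

Summary:
  λ = -2: algebraic multiplicity = 4, geometric multiplicity = 2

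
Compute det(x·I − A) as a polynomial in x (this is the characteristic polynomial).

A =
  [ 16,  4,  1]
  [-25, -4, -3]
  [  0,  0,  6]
x^3 - 18*x^2 + 108*x - 216

Expanding det(x·I − A) (e.g. by cofactor expansion or by noting that A is similar to its Jordan form J, which has the same characteristic polynomial as A) gives
  χ_A(x) = x^3 - 18*x^2 + 108*x - 216
which factors as (x - 6)^3. The eigenvalues (with algebraic multiplicities) are λ = 6 with multiplicity 3.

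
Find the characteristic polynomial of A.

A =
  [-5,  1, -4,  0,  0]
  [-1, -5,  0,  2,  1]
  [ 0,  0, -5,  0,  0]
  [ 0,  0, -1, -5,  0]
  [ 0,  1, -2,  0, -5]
x^5 + 25*x^4 + 250*x^3 + 1250*x^2 + 3125*x + 3125

Expanding det(x·I − A) (e.g. by cofactor expansion or by noting that A is similar to its Jordan form J, which has the same characteristic polynomial as A) gives
  χ_A(x) = x^5 + 25*x^4 + 250*x^3 + 1250*x^2 + 3125*x + 3125
which factors as (x + 5)^5. The eigenvalues (with algebraic multiplicities) are λ = -5 with multiplicity 5.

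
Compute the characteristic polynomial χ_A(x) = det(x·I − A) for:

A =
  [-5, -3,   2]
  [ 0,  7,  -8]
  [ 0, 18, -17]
x^3 + 15*x^2 + 75*x + 125

Expanding det(x·I − A) (e.g. by cofactor expansion or by noting that A is similar to its Jordan form J, which has the same characteristic polynomial as A) gives
  χ_A(x) = x^3 + 15*x^2 + 75*x + 125
which factors as (x + 5)^3. The eigenvalues (with algebraic multiplicities) are λ = -5 with multiplicity 3.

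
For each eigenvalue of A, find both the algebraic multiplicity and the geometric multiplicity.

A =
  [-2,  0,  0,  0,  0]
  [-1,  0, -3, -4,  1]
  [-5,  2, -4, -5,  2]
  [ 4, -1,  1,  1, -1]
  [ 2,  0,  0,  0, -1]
λ = -2: alg = 1, geom = 1; λ = -1: alg = 4, geom = 2

Step 1 — factor the characteristic polynomial to read off the algebraic multiplicities:
  χ_A(x) = (x + 1)^4*(x + 2)

Step 2 — compute geometric multiplicities via the rank-nullity identity g(λ) = n − rank(A − λI):
  rank(A − (-2)·I) = 4, so dim ker(A − (-2)·I) = n − 4 = 1
  rank(A − (-1)·I) = 3, so dim ker(A − (-1)·I) = n − 3 = 2

Summary:
  λ = -2: algebraic multiplicity = 1, geometric multiplicity = 1
  λ = -1: algebraic multiplicity = 4, geometric multiplicity = 2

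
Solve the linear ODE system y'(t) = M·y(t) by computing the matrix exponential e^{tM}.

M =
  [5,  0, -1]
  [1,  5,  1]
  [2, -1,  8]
e^{tM} =
  [-t^2*exp(6*t)/2 - t*exp(6*t) + exp(6*t), t^2*exp(6*t)/2, -t^2*exp(6*t)/2 - t*exp(6*t)]
  [t*exp(6*t), -t*exp(6*t) + exp(6*t), t*exp(6*t)]
  [t^2*exp(6*t)/2 + 2*t*exp(6*t), -t^2*exp(6*t)/2 - t*exp(6*t), t^2*exp(6*t)/2 + 2*t*exp(6*t) + exp(6*t)]

Strategy: write M = P · J · P⁻¹ where J is a Jordan canonical form, so e^{tM} = P · e^{tJ} · P⁻¹, and e^{tJ} can be computed block-by-block.

M has Jordan form
J =
  [6, 1, 0]
  [0, 6, 1]
  [0, 0, 6]
(up to reordering of blocks).

Per-block formulas:
  For a 3×3 Jordan block J_3(6): exp(t · J_3(6)) = e^(6t)·(I + t·N + (t^2/2)·N^2), where N is the 3×3 nilpotent shift.

After assembling e^{tJ} and conjugating by P, we get:

e^{tM} =
  [-t^2*exp(6*t)/2 - t*exp(6*t) + exp(6*t), t^2*exp(6*t)/2, -t^2*exp(6*t)/2 - t*exp(6*t)]
  [t*exp(6*t), -t*exp(6*t) + exp(6*t), t*exp(6*t)]
  [t^2*exp(6*t)/2 + 2*t*exp(6*t), -t^2*exp(6*t)/2 - t*exp(6*t), t^2*exp(6*t)/2 + 2*t*exp(6*t) + exp(6*t)]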